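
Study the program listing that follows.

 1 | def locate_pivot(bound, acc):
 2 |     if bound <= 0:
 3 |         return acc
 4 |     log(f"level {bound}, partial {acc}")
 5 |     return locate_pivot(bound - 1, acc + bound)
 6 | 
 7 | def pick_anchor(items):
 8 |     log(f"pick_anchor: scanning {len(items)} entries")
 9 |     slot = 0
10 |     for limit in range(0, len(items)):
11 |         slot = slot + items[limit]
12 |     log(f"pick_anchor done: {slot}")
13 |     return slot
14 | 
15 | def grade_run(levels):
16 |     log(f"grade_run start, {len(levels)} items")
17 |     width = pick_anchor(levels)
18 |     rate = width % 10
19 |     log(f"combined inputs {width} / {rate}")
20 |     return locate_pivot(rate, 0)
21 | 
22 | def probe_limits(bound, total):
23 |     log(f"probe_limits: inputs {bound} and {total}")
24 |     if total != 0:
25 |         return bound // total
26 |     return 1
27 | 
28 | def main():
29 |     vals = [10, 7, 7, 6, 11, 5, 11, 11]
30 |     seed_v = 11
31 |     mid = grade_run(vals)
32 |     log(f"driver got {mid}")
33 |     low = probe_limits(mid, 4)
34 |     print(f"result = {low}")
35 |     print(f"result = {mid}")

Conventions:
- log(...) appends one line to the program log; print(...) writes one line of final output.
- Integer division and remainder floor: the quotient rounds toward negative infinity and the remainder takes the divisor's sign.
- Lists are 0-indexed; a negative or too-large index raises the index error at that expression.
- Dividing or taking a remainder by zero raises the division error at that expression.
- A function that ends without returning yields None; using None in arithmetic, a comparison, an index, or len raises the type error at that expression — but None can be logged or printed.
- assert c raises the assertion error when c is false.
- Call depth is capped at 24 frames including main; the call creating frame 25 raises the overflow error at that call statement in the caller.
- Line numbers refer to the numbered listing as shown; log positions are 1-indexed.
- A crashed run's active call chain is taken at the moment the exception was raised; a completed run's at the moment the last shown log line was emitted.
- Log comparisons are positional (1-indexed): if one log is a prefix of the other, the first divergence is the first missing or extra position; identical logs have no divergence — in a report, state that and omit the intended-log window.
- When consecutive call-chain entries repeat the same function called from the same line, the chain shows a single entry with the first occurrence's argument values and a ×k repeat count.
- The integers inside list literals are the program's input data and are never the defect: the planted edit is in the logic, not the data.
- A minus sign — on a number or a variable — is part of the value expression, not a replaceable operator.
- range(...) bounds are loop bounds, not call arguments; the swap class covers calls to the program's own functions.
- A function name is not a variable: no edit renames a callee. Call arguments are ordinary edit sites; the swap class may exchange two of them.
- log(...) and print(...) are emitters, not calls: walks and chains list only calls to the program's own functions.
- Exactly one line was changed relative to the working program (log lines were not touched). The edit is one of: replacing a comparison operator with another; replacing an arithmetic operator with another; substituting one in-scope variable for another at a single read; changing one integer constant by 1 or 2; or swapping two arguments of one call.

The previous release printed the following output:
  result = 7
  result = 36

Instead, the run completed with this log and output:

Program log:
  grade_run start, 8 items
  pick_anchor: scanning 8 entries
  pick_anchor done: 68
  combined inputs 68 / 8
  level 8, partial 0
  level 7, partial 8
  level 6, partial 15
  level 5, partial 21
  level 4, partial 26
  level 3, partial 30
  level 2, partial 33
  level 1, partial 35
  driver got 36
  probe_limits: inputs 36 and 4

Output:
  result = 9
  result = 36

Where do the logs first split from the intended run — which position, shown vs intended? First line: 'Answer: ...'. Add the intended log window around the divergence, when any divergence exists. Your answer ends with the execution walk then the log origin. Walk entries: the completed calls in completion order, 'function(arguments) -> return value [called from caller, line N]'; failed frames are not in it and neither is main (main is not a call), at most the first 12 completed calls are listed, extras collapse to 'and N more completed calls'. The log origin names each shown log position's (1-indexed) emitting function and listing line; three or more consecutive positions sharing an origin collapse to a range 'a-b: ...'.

Answer: position 14 — shown 'probe_limits: inputs 36 and 4', intended 'probe_limits: inputs 36 and 5'.
Intended log window:
  12: level 1, partial 35
  13: driver got 36
  14: probe_limits: inputs 36 and 5
Execution walk:
  pick_anchor([10, 7, 7, 6, 11, 5, 11, 11]) -> 68  [called from grade_run, line 17]
  locate_pivot(0, 36) -> 36  [called from locate_pivot, line 5]
  locate_pivot(1, 35) -> 36  [called from locate_pivot, line 5]
  locate_pivot(2, 33) -> 36  [called from locate_pivot, line 5]
  locate_pivot(3, 30) -> 36  [called from locate_pivot, line 5]
  locate_pivot(4, 26) -> 36  [called from locate_pivot, line 5]
  locate_pivot(5, 21) -> 36  [called from locate_pivot, line 5]
  locate_pivot(6, 15) -> 36  [called from locate_pivot, line 5]
  locate_pivot(7, 8) -> 36  [called from locate_pivot, line 5]
  locate_pivot(8, 0) -> 36  [called from grade_run, line 20]
  grade_run([10, 7, 7, 6, 11, 5, 11, 11]) -> 36  [called from main, line 31]
  probe_limits(36, 4) -> 9  [called from main, line 33]
Log origin:
  1: emitted by grade_run (line 16)
  2: emitted by pick_anchor (line 8)
  3: emitted by pick_anchor (line 12)
  4: emitted by grade_run (line 19)
  5-12: emitted by locate_pivot (line 4)
  13: emitted by main (line 32)
  14: emitted by probe_limits (line 23)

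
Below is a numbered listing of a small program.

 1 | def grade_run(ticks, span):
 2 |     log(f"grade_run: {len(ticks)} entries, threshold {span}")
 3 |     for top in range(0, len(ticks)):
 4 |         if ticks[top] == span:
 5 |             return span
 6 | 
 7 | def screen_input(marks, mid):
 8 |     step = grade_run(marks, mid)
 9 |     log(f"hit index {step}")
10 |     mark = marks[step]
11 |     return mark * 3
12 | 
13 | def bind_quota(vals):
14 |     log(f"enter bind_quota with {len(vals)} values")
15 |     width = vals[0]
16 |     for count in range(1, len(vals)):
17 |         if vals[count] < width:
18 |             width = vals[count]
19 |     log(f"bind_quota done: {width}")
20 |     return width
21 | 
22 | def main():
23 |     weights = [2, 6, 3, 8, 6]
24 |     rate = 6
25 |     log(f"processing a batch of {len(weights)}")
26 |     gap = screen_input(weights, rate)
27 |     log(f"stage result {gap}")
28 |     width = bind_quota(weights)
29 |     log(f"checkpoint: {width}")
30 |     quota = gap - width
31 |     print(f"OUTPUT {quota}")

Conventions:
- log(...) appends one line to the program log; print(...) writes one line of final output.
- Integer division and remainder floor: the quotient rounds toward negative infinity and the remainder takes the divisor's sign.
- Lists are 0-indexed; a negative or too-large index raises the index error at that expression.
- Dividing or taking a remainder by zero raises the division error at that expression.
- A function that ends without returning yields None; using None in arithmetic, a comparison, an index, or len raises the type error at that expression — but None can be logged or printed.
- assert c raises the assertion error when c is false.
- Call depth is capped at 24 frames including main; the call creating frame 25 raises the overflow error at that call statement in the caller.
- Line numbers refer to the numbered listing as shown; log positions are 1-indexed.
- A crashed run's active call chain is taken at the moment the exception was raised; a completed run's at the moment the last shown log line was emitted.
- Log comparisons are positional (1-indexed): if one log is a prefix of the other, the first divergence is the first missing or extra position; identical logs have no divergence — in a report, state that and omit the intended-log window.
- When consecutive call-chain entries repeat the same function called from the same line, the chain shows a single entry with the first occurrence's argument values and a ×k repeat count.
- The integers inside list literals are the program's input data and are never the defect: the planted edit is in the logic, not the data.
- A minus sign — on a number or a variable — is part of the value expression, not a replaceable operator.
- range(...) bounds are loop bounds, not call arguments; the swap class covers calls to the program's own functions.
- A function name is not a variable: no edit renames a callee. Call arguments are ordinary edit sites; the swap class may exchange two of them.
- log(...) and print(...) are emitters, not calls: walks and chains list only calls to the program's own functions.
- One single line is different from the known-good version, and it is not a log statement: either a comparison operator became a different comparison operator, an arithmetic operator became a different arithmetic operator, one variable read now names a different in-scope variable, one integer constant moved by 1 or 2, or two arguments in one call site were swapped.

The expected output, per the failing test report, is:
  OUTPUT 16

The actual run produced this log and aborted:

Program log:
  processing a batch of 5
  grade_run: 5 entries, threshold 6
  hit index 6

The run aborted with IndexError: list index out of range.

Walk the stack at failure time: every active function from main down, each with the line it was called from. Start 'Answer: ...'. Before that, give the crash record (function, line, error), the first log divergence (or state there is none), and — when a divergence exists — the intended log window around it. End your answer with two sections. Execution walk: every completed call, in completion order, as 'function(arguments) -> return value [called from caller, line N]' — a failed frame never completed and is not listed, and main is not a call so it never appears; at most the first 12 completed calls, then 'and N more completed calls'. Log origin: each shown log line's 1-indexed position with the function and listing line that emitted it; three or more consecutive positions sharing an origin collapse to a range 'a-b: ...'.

Answer: main -> screen_input (called at line 26).
Core observation: Log line 3 is where behavior first shows: 'hit index 6' appears instead of 'hit index 1'.
Crash: screen_input, line 10, IndexError.
First divergence: position 3 — the shown line 'hit index 6' should read 'hit index 1'.
Intended log window:
  1: processing a batch of 5
  2: grade_run: 5 entries, threshold 6
  3: hit index 1
  4: stage result 18
Execution walk:
  grade_run([2, 6, 3, 8, 6], 6) -> 6  [called from screen_input, line 8]
Log line origins:
  1: emitted by main (line 25)
  2: emitted by grade_run (line 2)
  3: emitted by screen_input (line 9)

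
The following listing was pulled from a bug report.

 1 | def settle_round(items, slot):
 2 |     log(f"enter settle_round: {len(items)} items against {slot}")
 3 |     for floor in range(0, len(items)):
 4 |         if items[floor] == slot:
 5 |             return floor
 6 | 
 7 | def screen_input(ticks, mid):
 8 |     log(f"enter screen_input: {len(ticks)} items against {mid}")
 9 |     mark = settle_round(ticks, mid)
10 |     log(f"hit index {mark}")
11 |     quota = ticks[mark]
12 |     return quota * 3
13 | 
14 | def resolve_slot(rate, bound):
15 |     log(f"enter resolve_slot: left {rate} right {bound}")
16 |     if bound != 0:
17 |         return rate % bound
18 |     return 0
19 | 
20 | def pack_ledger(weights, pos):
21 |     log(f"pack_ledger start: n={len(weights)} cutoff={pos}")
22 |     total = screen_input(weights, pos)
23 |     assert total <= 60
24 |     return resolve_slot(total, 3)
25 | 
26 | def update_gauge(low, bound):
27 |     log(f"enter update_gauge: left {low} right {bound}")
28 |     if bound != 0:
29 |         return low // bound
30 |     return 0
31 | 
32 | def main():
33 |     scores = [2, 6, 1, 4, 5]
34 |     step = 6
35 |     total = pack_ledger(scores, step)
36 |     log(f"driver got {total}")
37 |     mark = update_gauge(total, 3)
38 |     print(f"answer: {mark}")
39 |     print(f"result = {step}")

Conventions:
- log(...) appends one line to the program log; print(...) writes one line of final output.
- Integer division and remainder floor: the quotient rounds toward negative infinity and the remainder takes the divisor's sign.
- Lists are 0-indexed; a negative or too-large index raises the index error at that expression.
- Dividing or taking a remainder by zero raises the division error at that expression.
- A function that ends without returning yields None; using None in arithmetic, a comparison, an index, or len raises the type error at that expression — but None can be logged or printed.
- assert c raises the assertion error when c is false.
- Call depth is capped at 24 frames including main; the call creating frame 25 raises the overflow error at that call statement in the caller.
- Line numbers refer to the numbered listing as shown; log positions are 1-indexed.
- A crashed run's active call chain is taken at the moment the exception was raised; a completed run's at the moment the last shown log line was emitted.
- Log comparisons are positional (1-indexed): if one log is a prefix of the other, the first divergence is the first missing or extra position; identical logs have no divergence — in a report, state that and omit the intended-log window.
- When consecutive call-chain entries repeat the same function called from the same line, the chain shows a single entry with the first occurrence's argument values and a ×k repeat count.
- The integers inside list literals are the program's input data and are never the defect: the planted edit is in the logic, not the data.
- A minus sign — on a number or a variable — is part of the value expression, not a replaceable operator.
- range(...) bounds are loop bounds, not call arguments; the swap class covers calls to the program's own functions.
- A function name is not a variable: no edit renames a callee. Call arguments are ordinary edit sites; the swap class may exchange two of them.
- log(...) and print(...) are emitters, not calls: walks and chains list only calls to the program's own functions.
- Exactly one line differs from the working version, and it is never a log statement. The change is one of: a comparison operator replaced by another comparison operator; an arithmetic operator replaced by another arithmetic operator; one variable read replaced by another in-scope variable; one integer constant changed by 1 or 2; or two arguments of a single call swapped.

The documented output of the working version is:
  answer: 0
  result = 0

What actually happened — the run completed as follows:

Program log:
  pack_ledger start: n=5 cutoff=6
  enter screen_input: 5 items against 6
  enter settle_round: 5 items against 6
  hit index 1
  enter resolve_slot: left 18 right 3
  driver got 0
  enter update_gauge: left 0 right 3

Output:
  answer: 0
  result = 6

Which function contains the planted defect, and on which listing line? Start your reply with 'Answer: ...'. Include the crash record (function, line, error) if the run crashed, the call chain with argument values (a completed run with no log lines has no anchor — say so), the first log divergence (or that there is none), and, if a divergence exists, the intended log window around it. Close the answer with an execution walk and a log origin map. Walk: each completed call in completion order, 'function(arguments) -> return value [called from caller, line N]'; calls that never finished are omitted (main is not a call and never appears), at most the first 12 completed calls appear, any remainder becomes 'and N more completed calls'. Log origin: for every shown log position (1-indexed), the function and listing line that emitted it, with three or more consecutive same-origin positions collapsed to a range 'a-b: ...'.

Answer: the defect is in main at line 39.
The tell: Every logged value matches the working version; the printed result is what differs.
Call chain: main -> update_gauge(0, 3) (called at line 37).
First divergence: none — the logs agree in full.
Execution walk:
  settle_round([2, 6, 1, 4, 5], 6) -> 1  [called from screen_input, line 9]
  screen_input([2, 6, 1, 4, 5], 6) -> 18  [called from pack_ledger, line 22]
  resolve_slot(18, 3) -> 0  [called from pack_ledger, line 24]
  pack_ledger([2, 6, 1, 4, 5], 6) -> 0  [called from main, line 35]
  update_gauge(0, 3) -> 0  [called from main, line 37]
Log line origins:
  1: emitted by pack_ledger (line 21)
  2: emitted by screen_input (line 8)
  3: emitted by settle_round (line 2)
  4: emitted by screen_input (line 10)
  5: emitted by resolve_slot (line 15)
  6: emitted by main (line 36)
  7: emitted by update_gauge (line 27)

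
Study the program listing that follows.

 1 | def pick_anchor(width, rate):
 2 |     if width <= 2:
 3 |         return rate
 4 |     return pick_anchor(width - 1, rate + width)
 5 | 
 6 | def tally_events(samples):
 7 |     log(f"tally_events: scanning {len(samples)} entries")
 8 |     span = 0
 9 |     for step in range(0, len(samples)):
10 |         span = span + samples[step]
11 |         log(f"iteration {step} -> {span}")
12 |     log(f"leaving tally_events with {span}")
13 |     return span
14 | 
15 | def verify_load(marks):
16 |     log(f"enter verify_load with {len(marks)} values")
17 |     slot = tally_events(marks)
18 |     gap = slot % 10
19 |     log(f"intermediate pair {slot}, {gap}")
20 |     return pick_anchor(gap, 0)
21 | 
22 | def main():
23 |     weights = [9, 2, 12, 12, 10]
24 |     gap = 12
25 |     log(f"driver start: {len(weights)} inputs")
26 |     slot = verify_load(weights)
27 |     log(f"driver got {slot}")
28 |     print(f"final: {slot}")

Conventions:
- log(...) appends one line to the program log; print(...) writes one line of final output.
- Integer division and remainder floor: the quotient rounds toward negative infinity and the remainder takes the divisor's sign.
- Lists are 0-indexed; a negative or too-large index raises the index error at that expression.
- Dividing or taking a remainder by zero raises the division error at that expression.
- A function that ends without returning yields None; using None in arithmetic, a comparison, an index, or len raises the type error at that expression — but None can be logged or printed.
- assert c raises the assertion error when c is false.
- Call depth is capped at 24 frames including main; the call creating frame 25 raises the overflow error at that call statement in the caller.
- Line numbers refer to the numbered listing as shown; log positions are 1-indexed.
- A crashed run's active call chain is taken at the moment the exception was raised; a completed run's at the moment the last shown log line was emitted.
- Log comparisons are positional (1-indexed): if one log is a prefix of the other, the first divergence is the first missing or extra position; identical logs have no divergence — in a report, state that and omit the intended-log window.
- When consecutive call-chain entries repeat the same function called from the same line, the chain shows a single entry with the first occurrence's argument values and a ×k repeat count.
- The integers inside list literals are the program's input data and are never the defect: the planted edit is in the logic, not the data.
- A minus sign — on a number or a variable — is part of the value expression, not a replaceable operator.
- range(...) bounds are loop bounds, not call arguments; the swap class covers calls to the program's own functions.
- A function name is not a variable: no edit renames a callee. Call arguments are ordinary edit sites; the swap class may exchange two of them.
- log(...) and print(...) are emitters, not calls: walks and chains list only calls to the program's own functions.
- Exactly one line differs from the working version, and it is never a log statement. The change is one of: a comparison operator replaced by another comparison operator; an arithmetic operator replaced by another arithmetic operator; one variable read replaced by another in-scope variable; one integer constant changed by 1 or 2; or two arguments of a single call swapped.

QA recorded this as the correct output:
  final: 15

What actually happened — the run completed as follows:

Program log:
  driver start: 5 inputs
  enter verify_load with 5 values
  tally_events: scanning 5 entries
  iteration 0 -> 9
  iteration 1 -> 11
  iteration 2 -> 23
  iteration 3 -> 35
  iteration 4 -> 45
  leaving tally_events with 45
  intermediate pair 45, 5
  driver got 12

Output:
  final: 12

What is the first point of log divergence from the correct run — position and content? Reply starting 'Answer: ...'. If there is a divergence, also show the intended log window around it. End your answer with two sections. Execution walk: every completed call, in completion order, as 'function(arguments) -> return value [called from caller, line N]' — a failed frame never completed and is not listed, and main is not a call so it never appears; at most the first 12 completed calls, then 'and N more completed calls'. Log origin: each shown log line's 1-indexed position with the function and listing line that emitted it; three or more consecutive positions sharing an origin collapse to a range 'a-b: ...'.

Answer: position 11; shown 'driver got 12' vs intended 'driver got 15'.
Intended log window:
  9: leaving tally_events with 45
  10: intermediate pair 45, 5
  11: driver got 15
Execution walk:
  tally_events([9, 2, 12, 12, 10]) -> 45  [called from verify_load, line 17]
  pick_anchor(2, 12) -> 12  [called from pick_anchor, line 4]
  pick_anchor(3, 9) -> 12  [called from pick_anchor, line 4]
  pick_anchor(4, 5) -> 12  [called from pick_anchor, line 4]
  pick_anchor(5, 0) -> 12  [called from verify_load, line 20]
  verify_load([9, 2, 12, 12, 10]) -> 12  [called from main, line 26]
Log line origins:
  1: logged in main at line 25
  2: logged in verify_load at line 16
  3: logged in tally_events at line 7
  4-8: logged in tally_events at line 11
  9: logged in tally_events at line 12
  10: logged in verify_load at line 19
  11: logged in main at line 27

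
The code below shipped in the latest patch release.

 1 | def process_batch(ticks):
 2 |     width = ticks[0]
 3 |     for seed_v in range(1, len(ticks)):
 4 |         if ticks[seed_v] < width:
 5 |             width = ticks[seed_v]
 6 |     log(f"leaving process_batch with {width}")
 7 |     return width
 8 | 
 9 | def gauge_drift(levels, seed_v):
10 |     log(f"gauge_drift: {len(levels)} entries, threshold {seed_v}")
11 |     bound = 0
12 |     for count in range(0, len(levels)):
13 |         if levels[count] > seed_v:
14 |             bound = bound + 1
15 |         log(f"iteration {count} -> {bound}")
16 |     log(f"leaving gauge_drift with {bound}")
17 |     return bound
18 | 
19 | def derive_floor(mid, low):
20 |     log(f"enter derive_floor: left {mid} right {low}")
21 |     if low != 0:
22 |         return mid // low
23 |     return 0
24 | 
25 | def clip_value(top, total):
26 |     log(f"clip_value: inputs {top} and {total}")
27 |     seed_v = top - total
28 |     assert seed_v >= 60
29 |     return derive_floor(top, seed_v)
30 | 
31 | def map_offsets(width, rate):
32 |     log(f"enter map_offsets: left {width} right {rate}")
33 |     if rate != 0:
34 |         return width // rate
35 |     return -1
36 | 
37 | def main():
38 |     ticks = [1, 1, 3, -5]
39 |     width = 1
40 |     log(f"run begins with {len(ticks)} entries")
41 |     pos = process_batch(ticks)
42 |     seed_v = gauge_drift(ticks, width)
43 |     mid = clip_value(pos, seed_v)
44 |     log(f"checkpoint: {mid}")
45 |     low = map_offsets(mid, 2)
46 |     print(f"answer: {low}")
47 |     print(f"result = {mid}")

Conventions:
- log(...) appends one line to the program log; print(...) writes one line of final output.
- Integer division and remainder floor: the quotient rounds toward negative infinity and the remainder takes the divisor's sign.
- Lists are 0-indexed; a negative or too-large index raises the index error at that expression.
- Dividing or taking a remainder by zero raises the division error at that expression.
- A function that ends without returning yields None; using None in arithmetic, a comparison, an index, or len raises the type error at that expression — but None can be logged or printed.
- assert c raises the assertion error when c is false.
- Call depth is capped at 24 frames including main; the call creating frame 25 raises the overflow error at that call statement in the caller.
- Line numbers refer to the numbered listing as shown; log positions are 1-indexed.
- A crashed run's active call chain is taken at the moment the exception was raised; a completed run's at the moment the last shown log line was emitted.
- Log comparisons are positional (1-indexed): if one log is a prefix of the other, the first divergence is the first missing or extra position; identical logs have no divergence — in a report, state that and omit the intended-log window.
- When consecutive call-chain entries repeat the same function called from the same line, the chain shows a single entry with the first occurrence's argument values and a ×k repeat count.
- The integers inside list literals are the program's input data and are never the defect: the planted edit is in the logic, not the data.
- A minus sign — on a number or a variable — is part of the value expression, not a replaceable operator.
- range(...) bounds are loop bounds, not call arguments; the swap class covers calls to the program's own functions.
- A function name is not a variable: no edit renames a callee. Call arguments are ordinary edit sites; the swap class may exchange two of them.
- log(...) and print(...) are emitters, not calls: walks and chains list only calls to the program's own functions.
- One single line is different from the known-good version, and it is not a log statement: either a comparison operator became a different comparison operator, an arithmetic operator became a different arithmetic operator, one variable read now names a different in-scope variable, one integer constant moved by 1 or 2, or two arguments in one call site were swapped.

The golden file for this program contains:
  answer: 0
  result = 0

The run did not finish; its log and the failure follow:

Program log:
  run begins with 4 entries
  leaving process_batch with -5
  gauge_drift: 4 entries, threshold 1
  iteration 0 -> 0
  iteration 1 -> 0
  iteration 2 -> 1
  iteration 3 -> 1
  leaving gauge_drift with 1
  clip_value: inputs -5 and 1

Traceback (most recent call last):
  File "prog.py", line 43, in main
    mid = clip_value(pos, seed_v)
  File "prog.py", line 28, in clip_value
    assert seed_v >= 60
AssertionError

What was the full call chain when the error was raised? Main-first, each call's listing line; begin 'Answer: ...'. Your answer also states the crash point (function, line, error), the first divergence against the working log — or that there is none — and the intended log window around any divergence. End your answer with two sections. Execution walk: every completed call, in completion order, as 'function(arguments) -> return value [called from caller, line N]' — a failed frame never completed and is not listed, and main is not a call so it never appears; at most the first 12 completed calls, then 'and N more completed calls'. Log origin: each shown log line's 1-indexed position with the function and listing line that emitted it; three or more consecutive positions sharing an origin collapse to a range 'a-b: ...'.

Answer: main -> clip_value (called at line 43).
Core observation: The shown log is a 9-line prefix of the intended one, whose next entry is 'enter derive_floor: left -5 right -6'.
Crash: clip_value, line 28, AssertionError.
First divergence: position 10 — the faulty run's log ends after 9 lines; the working version continues with 'enter derive_floor: left -5 right -6'.
Intended log window:
  8: leaving gauge_drift with 1
  9: clip_value: inputs -5 and 1
  10: enter derive_floor: left -5 right -6
  11: checkpoint: 0
Execution walk:
  process_batch([1, 1, 3, -5]) -> -5  [called from main, line 41]
  gauge_drift([1, 1, 3, -5], 1) -> 1  [called from main, line 42]
Log line origins:
  1: logged in main at line 40
  2: logged in process_batch at line 6
  3: logged in gauge_drift at line 10
  4-7: logged in gauge_drift at line 15
  8: logged in gauge_drift at line 16
  9: logged in clip_value at line 26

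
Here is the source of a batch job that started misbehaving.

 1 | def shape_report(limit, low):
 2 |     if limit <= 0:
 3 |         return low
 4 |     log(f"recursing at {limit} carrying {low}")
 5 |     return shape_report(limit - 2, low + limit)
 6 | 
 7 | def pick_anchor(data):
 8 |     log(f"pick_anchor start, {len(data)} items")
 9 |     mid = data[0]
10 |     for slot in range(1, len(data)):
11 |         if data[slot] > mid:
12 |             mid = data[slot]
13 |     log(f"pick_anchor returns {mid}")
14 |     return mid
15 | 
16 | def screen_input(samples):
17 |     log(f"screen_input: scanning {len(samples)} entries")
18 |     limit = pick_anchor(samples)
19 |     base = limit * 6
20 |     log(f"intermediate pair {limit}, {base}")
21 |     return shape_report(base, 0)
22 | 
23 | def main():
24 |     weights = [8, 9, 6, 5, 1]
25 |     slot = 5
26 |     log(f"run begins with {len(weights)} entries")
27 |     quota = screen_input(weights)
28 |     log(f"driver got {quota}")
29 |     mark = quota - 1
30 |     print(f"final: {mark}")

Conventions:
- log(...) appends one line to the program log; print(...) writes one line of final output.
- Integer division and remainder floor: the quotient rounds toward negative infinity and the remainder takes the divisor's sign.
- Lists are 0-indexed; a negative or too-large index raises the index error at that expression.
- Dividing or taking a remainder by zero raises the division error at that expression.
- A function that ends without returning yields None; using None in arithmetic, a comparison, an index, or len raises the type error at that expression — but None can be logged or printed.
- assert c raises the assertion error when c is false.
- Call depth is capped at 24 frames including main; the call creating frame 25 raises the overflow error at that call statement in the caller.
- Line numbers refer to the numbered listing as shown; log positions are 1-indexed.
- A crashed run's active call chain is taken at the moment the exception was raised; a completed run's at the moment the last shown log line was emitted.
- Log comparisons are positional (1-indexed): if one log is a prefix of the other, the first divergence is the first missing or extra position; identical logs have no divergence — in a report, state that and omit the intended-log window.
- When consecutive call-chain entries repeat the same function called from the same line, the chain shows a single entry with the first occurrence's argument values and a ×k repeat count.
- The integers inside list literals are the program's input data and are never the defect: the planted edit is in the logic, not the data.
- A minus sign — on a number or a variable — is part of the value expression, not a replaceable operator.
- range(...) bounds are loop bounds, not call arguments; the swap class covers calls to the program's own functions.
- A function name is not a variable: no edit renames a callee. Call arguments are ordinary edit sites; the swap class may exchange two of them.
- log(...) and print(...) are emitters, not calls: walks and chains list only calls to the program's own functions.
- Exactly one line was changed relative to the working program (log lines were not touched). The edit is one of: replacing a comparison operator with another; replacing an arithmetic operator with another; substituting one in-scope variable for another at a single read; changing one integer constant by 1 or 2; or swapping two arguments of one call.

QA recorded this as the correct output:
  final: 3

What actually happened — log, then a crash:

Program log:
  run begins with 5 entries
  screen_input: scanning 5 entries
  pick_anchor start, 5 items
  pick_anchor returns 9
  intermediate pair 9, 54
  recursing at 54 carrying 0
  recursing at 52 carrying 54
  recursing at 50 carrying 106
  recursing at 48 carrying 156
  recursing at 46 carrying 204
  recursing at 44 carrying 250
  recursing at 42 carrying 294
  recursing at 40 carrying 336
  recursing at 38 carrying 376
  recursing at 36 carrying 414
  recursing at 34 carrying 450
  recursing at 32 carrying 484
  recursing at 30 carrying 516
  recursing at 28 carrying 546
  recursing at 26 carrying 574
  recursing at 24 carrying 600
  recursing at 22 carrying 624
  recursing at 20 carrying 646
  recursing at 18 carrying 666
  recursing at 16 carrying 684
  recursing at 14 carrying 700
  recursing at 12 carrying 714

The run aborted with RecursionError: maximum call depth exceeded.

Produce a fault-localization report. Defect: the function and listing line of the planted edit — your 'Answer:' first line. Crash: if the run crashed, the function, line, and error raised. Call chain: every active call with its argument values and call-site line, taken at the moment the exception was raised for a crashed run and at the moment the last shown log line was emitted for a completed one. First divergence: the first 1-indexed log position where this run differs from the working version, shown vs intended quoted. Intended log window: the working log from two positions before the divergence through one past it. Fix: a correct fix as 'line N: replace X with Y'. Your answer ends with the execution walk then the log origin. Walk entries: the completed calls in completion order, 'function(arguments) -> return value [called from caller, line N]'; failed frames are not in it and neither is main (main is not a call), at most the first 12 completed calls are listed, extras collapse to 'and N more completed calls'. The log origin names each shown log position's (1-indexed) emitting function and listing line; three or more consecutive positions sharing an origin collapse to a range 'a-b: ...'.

Answer: the defect is in screen_input at line 19.
The tell: Log line 5 is where behavior first shows: 'intermediate pair 9, 54' appears instead of 'intermediate pair 9, 3'.
Crash: shape_report, line 5, RecursionError.
Call chain: main -> screen_input([8, 9, 6, 5, 1]) (called at line 27) -> shape_report(54, 0) (called at line 21) -> shape_report(52, 54) (called at line 5) ×21.
First divergence: at position 5 the run shows 'intermediate pair 9, 54' where the working version logs 'intermediate pair 9, 3'.
Intended log window:
  3: pick_anchor start, 5 items
  4: pick_anchor returns 9
  5: intermediate pair 9, 3
  6: recursing at 3 carrying 0
Execution walk:
  pick_anchor([8, 9, 6, 5, 1]) -> 9  [called from screen_input, line 18]
Origin of each log line:
  1: emitted by main (line 26)
  2: emitted by screen_input (line 17)
  3: emitted by pick_anchor (line 8)
  4: emitted by pick_anchor (line 13)
  5: emitted by screen_input (line 20)
  6-27: emitted by shape_report (line 4)
A correct fix: line 19: replace `*` with `%`.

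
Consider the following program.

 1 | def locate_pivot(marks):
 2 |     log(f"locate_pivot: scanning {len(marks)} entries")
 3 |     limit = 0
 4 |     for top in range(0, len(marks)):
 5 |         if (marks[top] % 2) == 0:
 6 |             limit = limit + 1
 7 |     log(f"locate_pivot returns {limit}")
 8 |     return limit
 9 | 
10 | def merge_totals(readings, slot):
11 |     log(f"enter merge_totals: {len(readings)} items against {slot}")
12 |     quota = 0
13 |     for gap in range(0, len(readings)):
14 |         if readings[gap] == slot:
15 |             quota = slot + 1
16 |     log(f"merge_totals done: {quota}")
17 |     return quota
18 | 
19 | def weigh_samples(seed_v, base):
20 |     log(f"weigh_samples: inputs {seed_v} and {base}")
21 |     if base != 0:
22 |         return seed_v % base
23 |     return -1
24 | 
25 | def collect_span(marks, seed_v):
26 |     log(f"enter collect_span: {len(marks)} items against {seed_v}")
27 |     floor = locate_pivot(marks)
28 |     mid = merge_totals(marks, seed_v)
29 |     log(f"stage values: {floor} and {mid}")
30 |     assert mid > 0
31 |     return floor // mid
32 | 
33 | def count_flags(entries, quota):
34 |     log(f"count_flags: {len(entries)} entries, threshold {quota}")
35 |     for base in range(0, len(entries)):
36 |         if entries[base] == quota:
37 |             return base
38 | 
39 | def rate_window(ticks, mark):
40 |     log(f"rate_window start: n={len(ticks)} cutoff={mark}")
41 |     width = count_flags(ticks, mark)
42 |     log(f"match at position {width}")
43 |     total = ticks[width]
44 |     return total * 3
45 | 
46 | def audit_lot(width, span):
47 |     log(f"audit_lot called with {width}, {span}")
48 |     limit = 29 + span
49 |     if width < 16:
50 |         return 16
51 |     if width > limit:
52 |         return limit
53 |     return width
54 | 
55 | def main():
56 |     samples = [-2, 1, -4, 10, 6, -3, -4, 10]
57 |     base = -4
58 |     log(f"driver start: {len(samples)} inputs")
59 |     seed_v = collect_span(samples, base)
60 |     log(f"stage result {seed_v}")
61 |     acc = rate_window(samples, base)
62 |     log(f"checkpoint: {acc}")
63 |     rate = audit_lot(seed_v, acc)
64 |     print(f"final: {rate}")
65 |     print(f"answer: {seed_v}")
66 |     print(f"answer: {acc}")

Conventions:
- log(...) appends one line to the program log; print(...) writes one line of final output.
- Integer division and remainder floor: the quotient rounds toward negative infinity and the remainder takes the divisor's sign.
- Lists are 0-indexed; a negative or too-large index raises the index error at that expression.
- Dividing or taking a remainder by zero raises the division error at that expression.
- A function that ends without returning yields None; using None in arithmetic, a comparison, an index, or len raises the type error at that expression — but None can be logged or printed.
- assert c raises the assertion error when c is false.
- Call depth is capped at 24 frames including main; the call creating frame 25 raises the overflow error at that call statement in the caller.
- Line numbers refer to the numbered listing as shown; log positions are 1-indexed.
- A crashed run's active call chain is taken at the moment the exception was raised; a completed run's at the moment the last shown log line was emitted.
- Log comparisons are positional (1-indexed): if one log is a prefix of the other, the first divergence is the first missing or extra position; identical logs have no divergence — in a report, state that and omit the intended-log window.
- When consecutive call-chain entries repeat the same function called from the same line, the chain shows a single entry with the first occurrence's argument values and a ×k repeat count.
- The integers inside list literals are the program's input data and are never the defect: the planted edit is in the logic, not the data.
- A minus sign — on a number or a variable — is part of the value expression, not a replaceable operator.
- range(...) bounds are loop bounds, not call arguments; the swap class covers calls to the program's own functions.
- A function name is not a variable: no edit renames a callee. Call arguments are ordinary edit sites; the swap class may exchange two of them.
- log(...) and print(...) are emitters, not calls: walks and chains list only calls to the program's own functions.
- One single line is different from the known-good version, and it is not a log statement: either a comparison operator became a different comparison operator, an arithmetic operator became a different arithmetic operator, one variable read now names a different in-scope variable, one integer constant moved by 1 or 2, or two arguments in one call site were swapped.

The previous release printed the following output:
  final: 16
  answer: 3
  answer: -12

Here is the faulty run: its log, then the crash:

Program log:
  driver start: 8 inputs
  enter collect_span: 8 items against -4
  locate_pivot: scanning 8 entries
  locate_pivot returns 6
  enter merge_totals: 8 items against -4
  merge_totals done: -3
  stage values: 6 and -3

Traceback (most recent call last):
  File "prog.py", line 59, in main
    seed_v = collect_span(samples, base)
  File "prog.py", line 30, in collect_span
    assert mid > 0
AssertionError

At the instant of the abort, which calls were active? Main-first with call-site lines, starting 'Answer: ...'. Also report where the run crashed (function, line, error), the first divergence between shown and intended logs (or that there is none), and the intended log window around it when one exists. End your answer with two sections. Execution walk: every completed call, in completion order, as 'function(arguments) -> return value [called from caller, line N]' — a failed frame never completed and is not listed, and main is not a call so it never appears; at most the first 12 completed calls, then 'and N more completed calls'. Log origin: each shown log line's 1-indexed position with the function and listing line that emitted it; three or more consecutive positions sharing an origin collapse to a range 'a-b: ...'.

Answer: main -> collect_span (called at line 59).
Core observation: Everything matches until log position 6, which reads 'merge_totals done: -3' in place of 'merge_totals done: 2'.
Crash: collect_span, line 30, AssertionError.
First divergence: position 6 — the shown line 'merge_totals done: -3' should read 'merge_totals done: 2'.
Intended log window:
  4: locate_pivot returns 6
  5: enter merge_totals: 8 items against -4
  6: merge_totals done: 2
  7: stage values: 6 and 2
Execution walk:
  locate_pivot([-2, 1, -4, 10, 6, -3, -4, 10]) -> 6  [called from collect_span, line 27]
  merge_totals([-2, 1, -4, 10, 6, -3, -4, 10], -4) -> -3  [called from collect_span, line 28]
Origin of each log line:
  1: emitted by main (line 58)
  2: emitted by collect_span (line 26)
  3: emitted by locate_pivot (line 2)
  4: emitted by locate_pivot (line 7)
  5: emitted by merge_totals (line 11)
  6: emitted by merge_totals (line 16)
  7: emitted by collect_span (line 29)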